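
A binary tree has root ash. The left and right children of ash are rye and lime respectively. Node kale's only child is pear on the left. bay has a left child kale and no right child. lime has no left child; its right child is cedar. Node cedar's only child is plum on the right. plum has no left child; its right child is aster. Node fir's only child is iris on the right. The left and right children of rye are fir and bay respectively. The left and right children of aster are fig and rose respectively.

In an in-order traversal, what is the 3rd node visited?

rye

In-order visits the left subtree, then the node, then the right subtree.
At ash: go left to rye.
  At rye: go left to fir.
    At fir: no left child.
    Visit fir.
    At fir: go right to iris.
      iris is a leaf — visit iris.
  Visit rye.
  At rye: go right to bay.
    At bay: go left to kale.
      At kale: go left to pear.
        pear is a leaf — visit pear.
      Visit kale.
      At kale: no right child.
    Visit bay.
    At bay: no right child.
Visit ash.
At ash: go right to lime.
  At lime: no left child.
  Visit lime.
  At lime: go right to cedar.
    At cedar: no left child.
    Visit cedar.
    At cedar: go right to plum.
      At plum: no left child.
      Visit plum.
      At plum: go right to aster.
        At aster: go left to fig.
          fig is a leaf — visit fig.
        Visit aster.
        At aster: go right to rose.
          rose is a leaf — visit rose.
Full in-order sequence: fir, iris, rye, pear, kale, bay, ash, lime, cedar, plum, fig, aster, rose.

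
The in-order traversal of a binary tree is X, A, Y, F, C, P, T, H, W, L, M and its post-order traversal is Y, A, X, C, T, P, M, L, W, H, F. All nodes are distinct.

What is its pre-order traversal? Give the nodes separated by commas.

F, X, A, Y, H, P, C, T, W, L, M

The last element of post-order is the root; it splits in-order into left and right subtrees.
Root F: left subtree has 3 nodes {X, A, Y}, right has 7 {C, P, T, H, W, L, M}.
  Root X: left subtree has 0 nodes { }, right has 2 {A, Y}.
    Root A: left subtree has 0 nodes { }, right has 1 {Y}.
  Root H: left subtree has 3 nodes {C, P, T}, right has 3 {W, L, M}.
    Root P: left subtree has 1 node {C}, right has 1 {T}.
    Root W: left subtree has 0 nodes { }, right has 2 {L, M}.
      Root L: left subtree has 0 nodes { }, right has 1 {M}.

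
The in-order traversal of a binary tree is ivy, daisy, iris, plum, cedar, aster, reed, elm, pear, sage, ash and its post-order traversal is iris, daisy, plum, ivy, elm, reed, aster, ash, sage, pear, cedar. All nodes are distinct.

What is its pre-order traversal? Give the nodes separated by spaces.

cedar ivy plum daisy iris pear aster reed elm sage ash

The last element of post-order is the root; it splits in-order into left and right subtrees.
Root cedar: left subtree has 4 nodes {ivy, daisy, iris, plum}, right has 6 {aster, reed, elm, pear, sage, ash}.
  Root ivy: left subtree has 0 nodes { }, right has 3 {daisy, iris, plum}.
    Root plum: left subtree has 2 nodes {daisy, iris}, right has 0 { }.
      Root daisy: left subtree has 0 nodes { }, right has 1 {iris}.
  Root pear: left subtree has 3 nodes {aster, reed, elm}, right has 2 {sage, ash}.
    Root aster: left subtree has 0 nodes { }, right has 2 {reed, elm}.
      Root reed: left subtree has 0 nodes { }, right has 1 {elm}.
    Root sage: left subtree has 0 nodes { }, right has 1 {ash}.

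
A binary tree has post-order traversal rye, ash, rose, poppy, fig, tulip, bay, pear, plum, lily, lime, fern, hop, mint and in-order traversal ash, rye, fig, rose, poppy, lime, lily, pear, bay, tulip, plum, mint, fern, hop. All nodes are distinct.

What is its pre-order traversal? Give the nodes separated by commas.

The last element of post-order is the root; it splits in-order into left and right subtrees.
Root mint: left subtree has 11 nodes {ash, rye, fig, rose, poppy, lime, lily, pear, bay, tulip, plum}, right has 2 {fern, hop}.
  Root lime: left subtree has 5 nodes {ash, rye, fig, rose, poppy}, right has 5 {lily, pear, bay, tulip, plum}.
    Root fig: left subtree has 2 nodes {ash, rye}, right has 2 {rose, poppy}.
      Root ash: left subtree has 0 nodes { }, right has 1 {rye}.
      Root poppy: left subtree has 1 node {rose}, right has 0 { }.
    Root lily: left subtree has 0 nodes { }, right has 4 {pear, bay, tulip, plum}.
      Root plum: left subtree has 3 nodes {pear, bay, tulip}, right has 0 { }.
        Root pear: left subtree has 0 nodes { }, right has 2 {bay, tulip}.
          Root bay: left subtree has 0 nodes { }, right has 1 {tulip}.
  Root hop: left subtree has 1 node {fern}, right has 0 { }.

mint, lime, fig, ash, rye, poppy, rose, lily, plum, pear, bay, tulip, hop, fern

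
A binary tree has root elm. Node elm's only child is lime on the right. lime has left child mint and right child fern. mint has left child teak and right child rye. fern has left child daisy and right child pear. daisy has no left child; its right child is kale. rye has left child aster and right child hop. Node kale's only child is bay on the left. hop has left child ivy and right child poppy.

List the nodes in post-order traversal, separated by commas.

teak, aster, ivy, poppy, hop, rye, mint, bay, kale, daisy, pear, fern, lime, elm

Post-order visits the left subtree, then the right subtree, then the node.
At elm: no left child.
At elm: go right to lime.
  At lime: go left to mint.
    At mint: go left to teak.
      teak is a leaf — visit teak.
    At mint: go right to rye.
      At rye: go left to aster.
        aster is a leaf — visit aster.
      At rye: go right to hop.
        At hop: go left to ivy.
          ivy is a leaf — visit ivy.
        At hop: go right to poppy.
          poppy is a leaf — visit poppy.
        Visit hop.
      Visit rye.
    Visit mint.
  At lime: go right to fern.
    At fern: go left to daisy.
      At daisy: no left child.
      At daisy: go right to kale.
        At kale: go left to bay.
          bay is a leaf — visit bay.
        At kale: no right child.
        Visit kale.
      Visit daisy.
    At fern: go right to pear.
      pear is a leaf — visit pear.
    Visit fern.
  Visit lime.
Visit elm.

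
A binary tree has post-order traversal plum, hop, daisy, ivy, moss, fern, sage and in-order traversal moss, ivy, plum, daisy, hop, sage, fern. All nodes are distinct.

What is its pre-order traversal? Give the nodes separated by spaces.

sage moss ivy daisy plum hop fern

The last element of post-order is the root; it splits in-order into left and right subtrees.
Root sage: left subtree has 5 nodes {moss, ivy, plum, daisy, hop}, right has 1 {fern}.
  Root moss: left subtree has 0 nodes { }, right has 4 {ivy, plum, daisy, hop}.
    Root ivy: left subtree has 0 nodes { }, right has 3 {plum, daisy, hop}.
      Root daisy: left subtree has 1 node {plum}, right has 1 {hop}.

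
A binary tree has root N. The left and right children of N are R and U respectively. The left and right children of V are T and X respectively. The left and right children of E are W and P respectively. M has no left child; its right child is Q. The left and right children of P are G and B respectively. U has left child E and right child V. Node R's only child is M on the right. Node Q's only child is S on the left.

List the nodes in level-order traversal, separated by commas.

N, R, U, M, E, V, Q, W, P, T, X, S, G, B

Level-order visits nodes level by level from the root, left to right within each level.
Level 0: N
Level 1: R, U
Level 2: M, E, V
Level 3: Q, W, P, T, X
Level 4: S, G, B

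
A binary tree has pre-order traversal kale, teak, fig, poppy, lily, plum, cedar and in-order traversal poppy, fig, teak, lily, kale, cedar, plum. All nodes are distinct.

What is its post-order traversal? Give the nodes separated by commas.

The first element of pre-order is the root; it splits in-order into left and right subtrees.
Root kale: left subtree has 4 nodes {poppy, fig, teak, lily}, right has 2 {cedar, plum}.
  Root teak: left subtree has 2 nodes {poppy, fig}, right has 1 {lily}.
    Root fig: left subtree has 1 node {poppy}, right has 0 { }.
  Root plum: left subtree has 1 node {cedar}, right has 0 { }.

poppy, fig, lily, teak, cedar, plum, kale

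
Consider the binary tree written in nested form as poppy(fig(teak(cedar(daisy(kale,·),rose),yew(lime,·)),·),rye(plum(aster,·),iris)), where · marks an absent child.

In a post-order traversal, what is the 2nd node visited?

Post-order visits the left subtree, then the right subtree, then the node.
At poppy: go left to fig.
  At fig: go left to teak.
    At teak: go left to cedar.
      At cedar: go left to daisy.
        At daisy: go left to kale.
          kale is a leaf — visit kale.
        At daisy: no right child.
        Visit daisy.
      At cedar: go right to rose.
        rose is a leaf — visit rose.
      Visit cedar.
    At teak: go right to yew.
      At yew: go left to lime.
        lime is a leaf — visit lime.
      At yew: no right child.
      Visit yew.
    Visit teak.
  At fig: no right child.
  Visit fig.
At poppy: go right to rye.
  At rye: go left to plum.
    At plum: go left to aster.
      aster is a leaf — visit aster.
    At plum: no right child.
    Visit plum.
  At rye: go right to iris.
    iris is a leaf — visit iris.
  Visit rye.
Visit poppy.
Full post-order sequence: kale, daisy, rose, cedar, lime, yew, teak, fig, aster, plum, iris, rye, poppy.

daisy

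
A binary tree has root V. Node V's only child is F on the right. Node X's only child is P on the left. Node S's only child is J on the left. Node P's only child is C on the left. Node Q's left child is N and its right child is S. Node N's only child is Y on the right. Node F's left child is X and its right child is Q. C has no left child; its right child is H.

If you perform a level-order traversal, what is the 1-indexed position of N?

Level-order visits nodes level by level from the root, left to right within each level.
Level 0: V
Level 1: F
Level 2: X, Q
Level 3: P, N, S
Level 4: C, Y, J
Level 5: H
Full level-order sequence: V, F, X, Q, P, N, S, C, Y, J, H.

6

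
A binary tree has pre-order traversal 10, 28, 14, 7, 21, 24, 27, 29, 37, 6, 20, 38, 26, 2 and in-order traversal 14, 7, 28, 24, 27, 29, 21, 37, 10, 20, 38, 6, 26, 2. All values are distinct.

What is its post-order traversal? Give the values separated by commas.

7, 14, 29, 27, 24, 37, 21, 28, 38, 20, 2, 26, 6, 10

The first element of pre-order is the root; it splits in-order into left and right subtrees.
Root 10: left subtree has 8 nodes {14, 7, 28, 24, 27, 29, 21, 37}, right has 5 {20, 38, 6, 26, 2}.
  Root 28: left subtree has 2 nodes {14, 7}, right has 5 {24, 27, 29, 21, 37}.
    Root 14: left subtree has 0 nodes { }, right has 1 {7}.
    Root 21: left subtree has 3 nodes {24, 27, 29}, right has 1 {37}.
      Root 24: left subtree has 0 nodes { }, right has 2 {27, 29}.
        Root 27: left subtree has 0 nodes { }, right has 1 {29}.
  Root 6: left subtree has 2 nodes {20, 38}, right has 2 {26, 2}.
    Root 20: left subtree has 0 nodes { }, right has 1 {38}.
    Root 26: left subtree has 0 nodes { }, right has 1 {2}.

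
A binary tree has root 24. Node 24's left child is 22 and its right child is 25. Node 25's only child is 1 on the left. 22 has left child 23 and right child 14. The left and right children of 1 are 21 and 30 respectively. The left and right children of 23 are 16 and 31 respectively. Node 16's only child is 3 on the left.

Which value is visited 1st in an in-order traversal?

In-order visits the left subtree, then the node, then the right subtree.
At 24: go left to 22.
  At 22: go left to 23.
    At 23: go left to 16.
      At 16: go left to 3.
        3 is a leaf — visit 3.
      Visit 16.
      At 16: no right child.
    Visit 23.
    At 23: go right to 31.
      31 is a leaf — visit 31.
  Visit 22.
  At 22: go right to 14.
    14 is a leaf — visit 14.
Visit 24.
At 24: go right to 25.
  At 25: go left to 1.
    At 1: go left to 21.
      21 is a leaf — visit 21.
    Visit 1.
    At 1: go right to 30.
      30 is a leaf — visit 30.
  Visit 25.
  At 25: no right child.
Full in-order sequence: 3, 16, 23, 31, 22, 14, 24, 21, 1, 30, 25.

3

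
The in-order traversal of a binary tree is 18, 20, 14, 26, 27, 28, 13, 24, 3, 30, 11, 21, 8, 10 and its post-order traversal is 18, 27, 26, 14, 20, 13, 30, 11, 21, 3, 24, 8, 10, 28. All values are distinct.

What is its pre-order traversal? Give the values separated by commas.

The last element of post-order is the root; it splits in-order into left and right subtrees.
Root 28: left subtree has 5 nodes {18, 20, 14, 26, 27}, right has 8 {13, 24, 3, 30, 11, 21, 8, 10}.
  Root 20: left subtree has 1 node {18}, right has 3 {14, 26, 27}.
    Root 14: left subtree has 0 nodes { }, right has 2 {26, 27}.
      Root 26: left subtree has 0 nodes { }, right has 1 {27}.
  Root 10: left subtree has 7 nodes {13, 24, 3, 30, 11, 21, 8}, right has 0 { }.
    Root 8: left subtree has 6 nodes {13, 24, 3, 30, 11, 21}, right has 0 { }.
      Root 24: left subtree has 1 node {13}, right has 4 {3, 30, 11, 21}.
        Root 3: left subtree has 0 nodes { }, right has 3 {30, 11, 21}.
          Root 21: left subtree has 2 nodes {30, 11}, right has 0 { }.
            Root 11: left subtree has 1 node {30}, right has 0 { }.

28, 20, 18, 14, 26, 27, 10, 8, 24, 13, 3, 21, 11, 30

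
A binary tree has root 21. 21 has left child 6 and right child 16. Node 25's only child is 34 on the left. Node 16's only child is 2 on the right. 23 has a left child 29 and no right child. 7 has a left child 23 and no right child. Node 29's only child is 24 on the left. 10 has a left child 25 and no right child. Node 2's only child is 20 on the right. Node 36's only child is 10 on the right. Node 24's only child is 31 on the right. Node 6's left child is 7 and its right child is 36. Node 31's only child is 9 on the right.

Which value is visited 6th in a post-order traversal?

Post-order visits the left subtree, then the right subtree, then the node.
At 21: go left to 6.
  At 6: go left to 7.
    At 7: go left to 23.
      At 23: go left to 29.
        At 29: go left to 24.
          At 24: no left child.
          At 24: go right to 31.
            At 31: no left child.
            At 31: go right to 9.
              9 is a leaf — visit 9.
            Visit 31.
          Visit 24.
        At 29: no right child.
        Visit 29.
      At 23: no right child.
      Visit 23.
    At 7: no right child.
    Visit 7.
  At 6: go right to 36.
    At 36: no left child.
    At 36: go right to 10.
      At 10: go left to 25.
        At 25: go left to 34.
          34 is a leaf — visit 34.
        At 25: no right child.
        Visit 25.
      At 10: no right child.
      Visit 10.
    Visit 36.
  Visit 6.
At 21: go right to 16.
  At 16: no left child.
  At 16: go right to 2.
    At 2: no left child.
    At 2: go right to 20.
      20 is a leaf — visit 20.
    Visit 2.
  Visit 16.
Visit 21.
Full post-order sequence: 9, 31, 24, 29, 23, 7, 34, 25, 10, 36, 6, 20, 2, 16, 21.

7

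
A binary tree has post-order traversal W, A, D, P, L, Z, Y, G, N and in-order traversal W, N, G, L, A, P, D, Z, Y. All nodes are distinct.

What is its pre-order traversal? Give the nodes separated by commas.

The last element of post-order is the root; it splits in-order into left and right subtrees.
Root N: left subtree has 1 node {W}, right has 7 {G, L, A, P, D, Z, Y}.
  Root G: left subtree has 0 nodes { }, right has 6 {L, A, P, D, Z, Y}.
    Root Y: left subtree has 5 nodes {L, A, P, D, Z}, right has 0 { }.
      Root Z: left subtree has 4 nodes {L, A, P, D}, right has 0 { }.
        Root L: left subtree has 0 nodes { }, right has 3 {A, P, D}.
          Root P: left subtree has 1 node {A}, right has 1 {D}.

N, W, G, Y, Z, L, P, A, D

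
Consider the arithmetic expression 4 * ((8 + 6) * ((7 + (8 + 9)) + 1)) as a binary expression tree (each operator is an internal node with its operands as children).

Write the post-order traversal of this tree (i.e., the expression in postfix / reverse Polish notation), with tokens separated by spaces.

4 8 6 + 7 8 9 + + 1 + * *

Post-order on an expression tree gives postfix notation: for each operator, emit left operand, right operand, then the operator.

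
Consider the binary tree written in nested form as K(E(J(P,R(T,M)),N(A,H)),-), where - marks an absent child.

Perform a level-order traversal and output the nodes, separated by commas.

Level-order visits nodes level by level from the root, left to right within each level.
Level 0: K
Level 1: E
Level 2: J, N
Level 3: P, R, A, H
Level 4: T, M

K, E, J, N, P, R, A, H, T, M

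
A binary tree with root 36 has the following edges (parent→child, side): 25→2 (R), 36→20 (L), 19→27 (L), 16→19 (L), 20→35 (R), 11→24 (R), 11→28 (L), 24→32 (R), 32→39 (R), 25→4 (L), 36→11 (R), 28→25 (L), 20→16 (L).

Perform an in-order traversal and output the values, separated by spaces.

27 19 16 20 35 36 4 25 2 28 11 24 32 39

In-order visits the left subtree, then the node, then the right subtree.
At 36: go left to 20.
  At 20: go left to 16.
    At 16: go left to 19.
      At 19: go left to 27.
        27 is a leaf — visit 27.
      Visit 19.
      At 19: no right child.
    Visit 16.
    At 16: no right child.
  Visit 20.
  At 20: go right to 35.
    35 is a leaf — visit 35.
Visit 36.
At 36: go right to 11.
  At 11: go left to 28.
    At 28: go left to 25.
      At 25: go left to 4.
        4 is a leaf — visit 4.
      Visit 25.
      At 25: go right to 2.
        2 is a leaf — visit 2.
    Visit 28.
    At 28: no right child.
  Visit 11.
  At 11: go right to 24.
    At 24: no left child.
    Visit 24.
    At 24: go right to 32.
      At 32: no left child.
      Visit 32.
      At 32: go right to 39.
        39 is a leaf — visit 39.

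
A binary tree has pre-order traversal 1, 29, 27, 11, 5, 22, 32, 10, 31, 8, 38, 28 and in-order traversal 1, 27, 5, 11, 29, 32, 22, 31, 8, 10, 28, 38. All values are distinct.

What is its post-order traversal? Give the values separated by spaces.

The first element of pre-order is the root; it splits in-order into left and right subtrees.
Root 1: left subtree has 0 nodes { }, right has 11 {27, 5, 11, 29, 32, 22, 31, 8, 10, 28, 38}.
  Root 29: left subtree has 3 nodes {27, 5, 11}, right has 7 {32, 22, 31, 8, 10, 28, 38}.
    Root 27: left subtree has 0 nodes { }, right has 2 {5, 11}.
      Root 11: left subtree has 1 node {5}, right has 0 { }.
    Root 22: left subtree has 1 node {32}, right has 5 {31, 8, 10, 28, 38}.
      Root 10: left subtree has 2 nodes {31, 8}, right has 2 {28, 38}.
        Root 31: left subtree has 0 nodes { }, right has 1 {8}.
        Root 38: left subtree has 1 node {28}, right has 0 { }.

5 11 27 32 8 31 28 38 10 22 29 1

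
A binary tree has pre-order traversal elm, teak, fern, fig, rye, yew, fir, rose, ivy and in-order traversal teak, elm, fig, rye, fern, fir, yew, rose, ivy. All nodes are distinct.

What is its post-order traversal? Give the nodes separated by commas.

teak, rye, fig, fir, ivy, rose, yew, fern, elm

The first element of pre-order is the root; it splits in-order into left and right subtrees.
Root elm: left subtree has 1 node {teak}, right has 7 {fig, rye, fern, fir, yew, rose, ivy}.
  Root fern: left subtree has 2 nodes {fig, rye}, right has 4 {fir, yew, rose, ivy}.
    Root fig: left subtree has 0 nodes { }, right has 1 {rye}.
    Root yew: left subtree has 1 node {fir}, right has 2 {rose, ivy}.
      Root rose: left subtree has 0 nodes { }, right has 1 {ivy}.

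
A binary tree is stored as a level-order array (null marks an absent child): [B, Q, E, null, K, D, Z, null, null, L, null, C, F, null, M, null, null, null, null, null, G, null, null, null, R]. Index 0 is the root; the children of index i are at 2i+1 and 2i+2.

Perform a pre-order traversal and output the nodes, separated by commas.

Pre-order visits the node, then its left subtree, then its right subtree.
Visit B.
At B: go left to Q.
  Visit Q.
  At Q: no left child.
  At Q: go right to K.
    Visit K.
    At K: go left to L.
      Visit L.
      At L: no left child.
      At L: go right to G.
        G is a leaf — visit G.
    At K: no right child.
At B: go right to E.
  Visit E.
  At E: go left to D.
    Visit D.
    At D: go left to C.
      Visit C.
      At C: no left child.
      At C: go right to R.
        R is a leaf — visit R.
    At D: go right to F.
      F is a leaf — visit F.
  At E: go right to Z.
    Visit Z.
    At Z: no left child.
    At Z: go right to M.
      M is a leaf — visit M.

B, Q, K, L, G, E, D, C, R, F, Z, M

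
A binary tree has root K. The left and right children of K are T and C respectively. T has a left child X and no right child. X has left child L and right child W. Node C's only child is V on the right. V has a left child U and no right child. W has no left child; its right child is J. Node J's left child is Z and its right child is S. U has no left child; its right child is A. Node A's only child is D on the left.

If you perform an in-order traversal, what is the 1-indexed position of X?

2

In-order visits the left subtree, then the node, then the right subtree.
At K: go left to T.
  At T: go left to X.
    At X: go left to L.
      L is a leaf — visit L.
    Visit X.
    At X: go right to W.
      At W: no left child.
      Visit W.
      At W: go right to J.
        At J: go left to Z.
          Z is a leaf — visit Z.
        Visit J.
        At J: go right to S.
          S is a leaf — visit S.
  Visit T.
  At T: no right child.
Visit K.
At K: go right to C.
  At C: no left child.
  Visit C.
  At C: go right to V.
    At V: go left to U.
      At U: no left child.
      Visit U.
      At U: go right to A.
        At A: go left to D.
          D is a leaf — visit D.
        Visit A.
        At A: no right child.
    Visit V.
    At V: no right child.
Full in-order sequence: L, X, W, Z, J, S, T, K, C, U, D, A, V.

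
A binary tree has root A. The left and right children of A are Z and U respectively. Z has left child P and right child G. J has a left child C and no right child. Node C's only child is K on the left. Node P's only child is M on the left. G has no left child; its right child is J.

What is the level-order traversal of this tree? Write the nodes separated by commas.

A, Z, U, P, G, M, J, C, K

Level-order visits nodes level by level from the root, left to right within each level.
Level 0: A
Level 1: Z, U
Level 2: P, G
Level 3: M, J
Level 4: C
Level 5: K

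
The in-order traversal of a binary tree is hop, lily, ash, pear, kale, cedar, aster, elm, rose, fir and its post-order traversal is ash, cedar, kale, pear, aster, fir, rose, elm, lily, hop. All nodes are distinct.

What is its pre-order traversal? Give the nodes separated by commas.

The last element of post-order is the root; it splits in-order into left and right subtrees.
Root hop: left subtree has 0 nodes { }, right has 9 {lily, ash, pear, kale, cedar, aster, elm, rose, fir}.
  Root lily: left subtree has 0 nodes { }, right has 8 {ash, pear, kale, cedar, aster, elm, rose, fir}.
    Root elm: left subtree has 5 nodes {ash, pear, kale, cedar, aster}, right has 2 {rose, fir}.
      Root aster: left subtree has 4 nodes {ash, pear, kale, cedar}, right has 0 { }.
        Root pear: left subtree has 1 node {ash}, right has 2 {kale, cedar}.
          Root kale: left subtree has 0 nodes { }, right has 1 {cedar}.
      Root rose: left subtree has 0 nodes { }, right has 1 {fir}.

hop, lily, elm, aster, pear, ash, kale, cedar, rose, fir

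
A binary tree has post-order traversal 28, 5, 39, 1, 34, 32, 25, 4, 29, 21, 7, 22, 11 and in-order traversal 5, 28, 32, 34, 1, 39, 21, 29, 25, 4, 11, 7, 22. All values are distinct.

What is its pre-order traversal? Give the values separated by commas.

11, 21, 32, 5, 28, 34, 1, 39, 29, 4, 25, 22, 7

The last element of post-order is the root; it splits in-order into left and right subtrees.
Root 11: left subtree has 10 nodes {5, 28, 32, 34, 1, 39, 21, 29, 25, 4}, right has 2 {7, 22}.
  Root 21: left subtree has 6 nodes {5, 28, 32, 34, 1, 39}, right has 3 {29, 25, 4}.
    Root 32: left subtree has 2 nodes {5, 28}, right has 3 {34, 1, 39}.
      Root 5: left subtree has 0 nodes { }, right has 1 {28}.
      Root 34: left subtree has 0 nodes { }, right has 2 {1, 39}.
        Root 1: left subtree has 0 nodes { }, right has 1 {39}.
    Root 29: left subtree has 0 nodes { }, right has 2 {25, 4}.
      Root 4: left subtree has 1 node {25}, right has 0 { }.
  Root 22: left subtree has 1 node {7}, right has 0 { }.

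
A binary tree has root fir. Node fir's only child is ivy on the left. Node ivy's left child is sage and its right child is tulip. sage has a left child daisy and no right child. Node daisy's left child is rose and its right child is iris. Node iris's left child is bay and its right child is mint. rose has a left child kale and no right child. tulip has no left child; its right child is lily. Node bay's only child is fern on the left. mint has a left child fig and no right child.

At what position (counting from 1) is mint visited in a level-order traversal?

Level-order visits nodes level by level from the root, left to right within each level.
Level 0: fir
Level 1: ivy
Level 2: sage, tulip
Level 3: daisy, lily
Level 4: rose, iris
Level 5: kale, bay, mint
Level 6: fern, fig
Full level-order sequence: fir, ivy, sage, tulip, daisy, lily, rose, iris, kale, bay, mint, fern, fig.

11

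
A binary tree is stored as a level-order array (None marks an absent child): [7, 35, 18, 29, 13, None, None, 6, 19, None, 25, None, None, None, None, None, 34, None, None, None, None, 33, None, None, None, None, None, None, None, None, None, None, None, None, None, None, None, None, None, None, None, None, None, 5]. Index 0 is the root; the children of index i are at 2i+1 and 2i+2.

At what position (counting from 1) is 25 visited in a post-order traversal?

7

Post-order visits the left subtree, then the right subtree, then the node.
At 7: go left to 35.
  At 35: go left to 29.
    At 29: go left to 6.
      At 6: no left child.
      At 6: go right to 34.
        34 is a leaf — visit 34.
      Visit 6.
    At 29: go right to 19.
      19 is a leaf — visit 19.
    Visit 29.
  At 35: go right to 13.
    At 13: no left child.
    At 13: go right to 25.
      At 25: go left to 33.
        At 33: go left to 5.
          5 is a leaf — visit 5.
        At 33: no right child.
        Visit 33.
      At 25: no right child.
      Visit 25.
    Visit 13.
  Visit 35.
At 7: go right to 18.
  18 is a leaf — visit 18.
Visit 7.
Full post-order sequence: 34, 6, 19, 29, 5, 33, 25, 13, 35, 18, 7.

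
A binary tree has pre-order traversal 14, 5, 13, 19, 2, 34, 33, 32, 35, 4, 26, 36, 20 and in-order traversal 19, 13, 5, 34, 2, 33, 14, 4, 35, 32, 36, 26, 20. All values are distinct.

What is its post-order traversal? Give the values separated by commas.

The first element of pre-order is the root; it splits in-order into left and right subtrees.
Root 14: left subtree has 6 nodes {19, 13, 5, 34, 2, 33}, right has 6 {4, 35, 32, 36, 26, 20}.
  Root 5: left subtree has 2 nodes {19, 13}, right has 3 {34, 2, 33}.
    Root 13: left subtree has 1 node {19}, right has 0 { }.
    Root 2: left subtree has 1 node {34}, right has 1 {33}.
  Root 32: left subtree has 2 nodes {4, 35}, right has 3 {36, 26, 20}.
    Root 35: left subtree has 1 node {4}, right has 0 { }.
    Root 26: left subtree has 1 node {36}, right has 1 {20}.

19, 13, 34, 33, 2, 5, 4, 35, 36, 20, 26, 32, 14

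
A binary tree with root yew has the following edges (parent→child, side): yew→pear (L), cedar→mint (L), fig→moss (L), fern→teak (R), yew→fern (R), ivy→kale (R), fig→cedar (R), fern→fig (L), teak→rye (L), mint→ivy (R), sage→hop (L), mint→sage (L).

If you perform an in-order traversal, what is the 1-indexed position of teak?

In-order visits the left subtree, then the node, then the right subtree.
At yew: go left to pear.
  pear is a leaf — visit pear.
Visit yew.
At yew: go right to fern.
  At fern: go left to fig.
    At fig: go left to moss.
      moss is a leaf — visit moss.
    Visit fig.
    At fig: go right to cedar.
      At cedar: go left to mint.
        At mint: go left to sage.
          At sage: go left to hop.
            hop is a leaf — visit hop.
          Visit sage.
          At sage: no right child.
        Visit mint.
        At mint: go right to ivy.
          At ivy: no left child.
          Visit ivy.
          At ivy: go right to kale.
            kale is a leaf — visit kale.
      Visit cedar.
      At cedar: no right child.
  Visit fern.
  At fern: go right to teak.
    At teak: go left to rye.
      rye is a leaf — visit rye.
    Visit teak.
    At teak: no right child.
Full in-order sequence: pear, yew, moss, fig, hop, sage, mint, ivy, kale, cedar, fern, rye, teak.

13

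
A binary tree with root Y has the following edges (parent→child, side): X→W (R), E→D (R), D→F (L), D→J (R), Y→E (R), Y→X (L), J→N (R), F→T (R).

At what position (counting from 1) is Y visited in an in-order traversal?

3

In-order visits the left subtree, then the node, then the right subtree.
At Y: go left to X.
  At X: no left child.
  Visit X.
  At X: go right to W.
    W is a leaf — visit W.
Visit Y.
At Y: go right to E.
  At E: no left child.
  Visit E.
  At E: go right to D.
    At D: go left to F.
      At F: no left child.
      Visit F.
      At F: go right to T.
        T is a leaf — visit T.
    Visit D.
    At D: go right to J.
      At J: no left child.
      Visit J.
      At J: go right to N.
        N is a leaf — visit N.
Full in-order sequence: X, W, Y, E, F, T, D, J, N.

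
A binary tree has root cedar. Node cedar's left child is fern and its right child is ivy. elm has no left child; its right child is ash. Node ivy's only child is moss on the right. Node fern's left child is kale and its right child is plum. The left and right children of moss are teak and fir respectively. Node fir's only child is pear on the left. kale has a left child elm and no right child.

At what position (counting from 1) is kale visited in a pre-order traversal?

Pre-order visits the node, then its left subtree, then its right subtree.
Visit cedar.
At cedar: go left to fern.
  Visit fern.
  At fern: go left to kale.
    Visit kale.
    At kale: go left to elm.
      Visit elm.
      At elm: no left child.
      At elm: go right to ash.
        ash is a leaf — visit ash.
    At kale: no right child.
  At fern: go right to plum.
    plum is a leaf — visit plum.
At cedar: go right to ivy.
  Visit ivy.
  At ivy: no left child.
  At ivy: go right to moss.
    Visit moss.
    At moss: go left to teak.
      teak is a leaf — visit teak.
    At moss: go right to fir.
      Visit fir.
      At fir: go left to pear.
        pear is a leaf — visit pear.
      At fir: no right child.
Full pre-order sequence: cedar, fern, kale, elm, ash, plum, ivy, moss, teak, fir, pear.

3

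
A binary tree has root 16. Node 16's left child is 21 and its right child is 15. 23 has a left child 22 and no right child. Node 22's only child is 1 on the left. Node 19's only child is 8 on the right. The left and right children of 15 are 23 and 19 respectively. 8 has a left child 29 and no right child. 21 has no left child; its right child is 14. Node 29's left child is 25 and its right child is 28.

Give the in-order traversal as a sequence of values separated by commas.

21, 14, 16, 1, 22, 23, 15, 19, 25, 29, 28, 8

In-order visits the left subtree, then the node, then the right subtree.
At 16: go left to 21.
  At 21: no left child.
  Visit 21.
  At 21: go right to 14.
    14 is a leaf — visit 14.
Visit 16.
At 16: go right to 15.
  At 15: go left to 23.
    At 23: go left to 22.
      At 22: go left to 1.
        1 is a leaf — visit 1.
      Visit 22.
      At 22: no right child.
    Visit 23.
    At 23: no right child.
  Visit 15.
  At 15: go right to 19.
    At 19: no left child.
    Visit 19.
    At 19: go right to 8.
      At 8: go left to 29.
        At 29: go left to 25.
          25 is a leaf — visit 25.
        Visit 29.
        At 29: go right to 28.
          28 is a leaf — visit 28.
      Visit 8.
      At 8: no right child.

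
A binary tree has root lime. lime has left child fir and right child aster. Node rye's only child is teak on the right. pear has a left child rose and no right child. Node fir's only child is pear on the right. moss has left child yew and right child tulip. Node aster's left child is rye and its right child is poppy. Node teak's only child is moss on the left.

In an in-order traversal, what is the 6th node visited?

In-order visits the left subtree, then the node, then the right subtree.
At lime: go left to fir.
  At fir: no left child.
  Visit fir.
  At fir: go right to pear.
    At pear: go left to rose.
      rose is a leaf — visit rose.
    Visit pear.
    At pear: no right child.
Visit lime.
At lime: go right to aster.
  At aster: go left to rye.
    At rye: no left child.
    Visit rye.
    At rye: go right to teak.
      At teak: go left to moss.
        At moss: go left to yew.
          yew is a leaf — visit yew.
        Visit moss.
        At moss: go right to tulip.
          tulip is a leaf — visit tulip.
      Visit teak.
      At teak: no right child.
  Visit aster.
  At aster: go right to poppy.
    poppy is a leaf — visit poppy.
Full in-order sequence: fir, rose, pear, lime, rye, yew, moss, tulip, teak, aster, poppy.

yew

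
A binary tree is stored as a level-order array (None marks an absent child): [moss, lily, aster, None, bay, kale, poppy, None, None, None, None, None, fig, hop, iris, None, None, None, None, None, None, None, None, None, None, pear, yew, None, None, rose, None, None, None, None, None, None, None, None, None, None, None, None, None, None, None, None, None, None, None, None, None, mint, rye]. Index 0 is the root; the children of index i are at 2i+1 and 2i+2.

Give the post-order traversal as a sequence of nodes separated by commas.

Post-order visits the left subtree, then the right subtree, then the node.
At moss: go left to lily.
  At lily: no left child.
  At lily: go right to bay.
    bay is a leaf — visit bay.
  Visit lily.
At moss: go right to aster.
  At aster: go left to kale.
    At kale: no left child.
    At kale: go right to fig.
      At fig: go left to pear.
        At pear: go left to mint.
          mint is a leaf — visit mint.
        At pear: go right to rye.
          rye is a leaf — visit rye.
        Visit pear.
      At fig: go right to yew.
        yew is a leaf — visit yew.
      Visit fig.
    Visit kale.
  At aster: go right to poppy.
    At poppy: go left to hop.
      hop is a leaf — visit hop.
    At poppy: go right to iris.
      At iris: go left to rose.
        rose is a leaf — visit rose.
      At iris: no right child.
      Visit iris.
    Visit poppy.
  Visit aster.
Visit moss.

bay, lily, mint, rye, pear, yew, fig, kale, hop, rose, iris, poppy, aster, moss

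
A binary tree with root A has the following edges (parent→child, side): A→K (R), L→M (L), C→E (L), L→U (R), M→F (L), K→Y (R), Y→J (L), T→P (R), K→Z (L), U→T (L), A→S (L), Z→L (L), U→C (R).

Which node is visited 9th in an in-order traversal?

E

In-order visits the left subtree, then the node, then the right subtree.
At A: go left to S.
  S is a leaf — visit S.
Visit A.
At A: go right to K.
  At K: go left to Z.
    At Z: go left to L.
      At L: go left to M.
        At M: go left to F.
          F is a leaf — visit F.
        Visit M.
        At M: no right child.
      Visit L.
      At L: go right to U.
        At U: go left to T.
          At T: no left child.
          Visit T.
          At T: go right to P.
            P is a leaf — visit P.
        Visit U.
        At U: go right to C.
          At C: go left to E.
            E is a leaf — visit E.
          Visit C.
          At C: no right child.
    Visit Z.
    At Z: no right child.
  Visit K.
  At K: go right to Y.
    At Y: go left to J.
      J is a leaf — visit J.
    Visit Y.
    At Y: no right child.
Full in-order sequence: S, A, F, M, L, T, P, U, E, C, Z, K, J, Y.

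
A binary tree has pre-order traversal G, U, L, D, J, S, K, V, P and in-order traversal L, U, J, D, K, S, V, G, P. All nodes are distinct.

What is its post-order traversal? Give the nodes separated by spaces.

The first element of pre-order is the root; it splits in-order into left and right subtrees.
Root G: left subtree has 7 nodes {L, U, J, D, K, S, V}, right has 1 {P}.
  Root U: left subtree has 1 node {L}, right has 5 {J, D, K, S, V}.
    Root D: left subtree has 1 node {J}, right has 3 {K, S, V}.
      Root S: left subtree has 1 node {K}, right has 1 {V}.

L J K V S D U P G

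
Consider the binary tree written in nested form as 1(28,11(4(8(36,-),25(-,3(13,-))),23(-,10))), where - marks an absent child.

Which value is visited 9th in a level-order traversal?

Level-order visits nodes level by level from the root, left to right within each level.
Level 0: 1
Level 1: 28, 11
Level 2: 4, 23
Level 3: 8, 25, 10
Level 4: 36, 3
Level 5: 13
Full level-order sequence: 1, 28, 11, 4, 23, 8, 25, 10, 36, 3, 13.

36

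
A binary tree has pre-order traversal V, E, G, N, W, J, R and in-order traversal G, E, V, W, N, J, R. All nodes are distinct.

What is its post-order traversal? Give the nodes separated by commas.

The first element of pre-order is the root; it splits in-order into left and right subtrees.
Root V: left subtree has 2 nodes {G, E}, right has 4 {W, N, J, R}.
  Root E: left subtree has 1 node {G}, right has 0 { }.
  Root N: left subtree has 1 node {W}, right has 2 {J, R}.
    Root J: left subtree has 0 nodes { }, right has 1 {R}.

G, E, W, R, J, N, V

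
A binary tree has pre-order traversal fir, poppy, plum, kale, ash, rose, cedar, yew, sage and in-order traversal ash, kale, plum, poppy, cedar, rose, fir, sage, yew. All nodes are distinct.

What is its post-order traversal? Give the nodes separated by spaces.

ash kale plum cedar rose poppy sage yew fir

The first element of pre-order is the root; it splits in-order into left and right subtrees.
Root fir: left subtree has 6 nodes {ash, kale, plum, poppy, cedar, rose}, right has 2 {sage, yew}.
  Root poppy: left subtree has 3 nodes {ash, kale, plum}, right has 2 {cedar, rose}.
    Root plum: left subtree has 2 nodes {ash, kale}, right has 0 { }.
      Root kale: left subtree has 1 node {ash}, right has 0 { }.
    Root rose: left subtree has 1 node {cedar}, right has 0 { }.
  Root yew: left subtree has 1 node {sage}, right has 0 { }.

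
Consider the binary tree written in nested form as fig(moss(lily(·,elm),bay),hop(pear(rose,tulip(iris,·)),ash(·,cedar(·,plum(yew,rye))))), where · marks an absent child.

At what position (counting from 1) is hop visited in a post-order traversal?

Post-order visits the left subtree, then the right subtree, then the node.
At fig: go left to moss.
  At moss: go left to lily.
    At lily: no left child.
    At lily: go right to elm.
      elm is a leaf — visit elm.
    Visit lily.
  At moss: go right to bay.
    bay is a leaf — visit bay.
  Visit moss.
At fig: go right to hop.
  At hop: go left to pear.
    At pear: go left to rose.
      rose is a leaf — visit rose.
    At pear: go right to tulip.
      At tulip: go left to iris.
        iris is a leaf — visit iris.
      At tulip: no right child.
      Visit tulip.
    Visit pear.
  At hop: go right to ash.
    At ash: no left child.
    At ash: go right to cedar.
      At cedar: no left child.
      At cedar: go right to plum.
        At plum: go left to yew.
          yew is a leaf — visit yew.
        At plum: go right to rye.
          rye is a leaf — visit rye.
        Visit plum.
      Visit cedar.
    Visit ash.
  Visit hop.
Visit fig.
Full post-order sequence: elm, lily, bay, moss, rose, iris, tulip, pear, yew, rye, plum, cedar, ash, hop, fig.

14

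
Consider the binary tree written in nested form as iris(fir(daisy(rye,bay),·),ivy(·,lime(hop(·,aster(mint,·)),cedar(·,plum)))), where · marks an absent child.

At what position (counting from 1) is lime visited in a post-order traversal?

10

Post-order visits the left subtree, then the right subtree, then the node.
At iris: go left to fir.
  At fir: go left to daisy.
    At daisy: go left to rye.
      rye is a leaf — visit rye.
    At daisy: go right to bay.
      bay is a leaf — visit bay.
    Visit daisy.
  At fir: no right child.
  Visit fir.
At iris: go right to ivy.
  At ivy: no left child.
  At ivy: go right to lime.
    At lime: go left to hop.
      At hop: no left child.
      At hop: go right to aster.
        At aster: go left to mint.
          mint is a leaf — visit mint.
        At aster: no right child.
        Visit aster.
      Visit hop.
    At lime: go right to cedar.
      At cedar: no left child.
      At cedar: go right to plum.
        plum is a leaf — visit plum.
      Visit cedar.
    Visit lime.
  Visit ivy.
Visit iris.
Full post-order sequence: rye, bay, daisy, fir, mint, aster, hop, plum, cedar, lime, ivy, iris.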